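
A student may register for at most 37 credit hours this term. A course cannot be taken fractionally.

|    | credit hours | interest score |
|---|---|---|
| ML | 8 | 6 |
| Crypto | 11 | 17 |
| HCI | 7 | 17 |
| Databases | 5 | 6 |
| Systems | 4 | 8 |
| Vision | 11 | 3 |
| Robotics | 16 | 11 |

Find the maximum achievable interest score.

54

Allowing fractional choices, the relaxed optimum would be about 55.4, but courses are indivisible.
Crypto + HCI + Databases + Systems: credit hours 11 + 7 + 5 + 4 = 27 ≤ 37, interest score 17 + 17 + 6 + 8 = 48.
ML + Crypto + HCI + Databases + Systems: credit hours 8 + 11 + 7 + 5 + 4 = 35 ≤ 37, interest score 6 + 17 + 17 + 6 + 8 = 54.
Best is ML, Crypto, HCI, Databases, and Systems with total interest score 54.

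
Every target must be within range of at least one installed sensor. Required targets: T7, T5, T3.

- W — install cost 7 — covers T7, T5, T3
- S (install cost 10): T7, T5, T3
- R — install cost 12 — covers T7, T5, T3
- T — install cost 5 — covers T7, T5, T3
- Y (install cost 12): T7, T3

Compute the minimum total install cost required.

5

T alone covers T7, T5, T3 — every target.
Total install cost: 5.
No cover costs less than 5.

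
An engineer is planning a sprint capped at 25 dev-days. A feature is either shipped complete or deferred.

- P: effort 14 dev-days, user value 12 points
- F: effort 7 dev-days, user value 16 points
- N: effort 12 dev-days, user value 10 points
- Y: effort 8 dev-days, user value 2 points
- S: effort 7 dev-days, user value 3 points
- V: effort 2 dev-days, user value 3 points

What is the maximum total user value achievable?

F + N + V: effort 7 + 12 + 2 = 21 ≤ 25, user value 16 + 10 + 3 = 29.
P + F + V: effort 14 + 7 + 2 = 23 ≤ 25, user value 12 + 16 + 3 = 31.
Best is P, F, and V with total user value 31.

31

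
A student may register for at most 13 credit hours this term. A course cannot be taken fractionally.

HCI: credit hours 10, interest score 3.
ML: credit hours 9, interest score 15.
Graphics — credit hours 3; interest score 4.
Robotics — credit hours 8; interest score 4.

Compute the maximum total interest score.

19

This is an integer program with binary decision variables.
Allowing fractional choices, the relaxed optimum would be about 19.5, but courses are indivisible.
ML: credit hours 9 ≤ 13, interest score 15.
ML + Graphics: credit hours 9 + 3 = 12 ≤ 13, interest score 15 + 4 = 19.
Best is ML and Graphics with total interest score 19.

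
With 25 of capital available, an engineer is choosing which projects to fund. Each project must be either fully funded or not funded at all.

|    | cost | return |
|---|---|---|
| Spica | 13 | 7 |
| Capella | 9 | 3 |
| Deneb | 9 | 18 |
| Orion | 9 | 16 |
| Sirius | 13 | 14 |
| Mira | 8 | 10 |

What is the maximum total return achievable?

34

Treat it as a binary knapsack problem.
Deneb + Orion: cost 9 + 9 = 18 ≤ 25, return 18 + 16 = 34.
Deneb + Sirius: cost 9 + 13 = 22 ≤ 25, return 18 + 14 = 32.
Orion + Sirius: cost 9 + 13 = 22 ≤ 25, return 16 + 14 = 30.
Best is Deneb and Orion with total return 34.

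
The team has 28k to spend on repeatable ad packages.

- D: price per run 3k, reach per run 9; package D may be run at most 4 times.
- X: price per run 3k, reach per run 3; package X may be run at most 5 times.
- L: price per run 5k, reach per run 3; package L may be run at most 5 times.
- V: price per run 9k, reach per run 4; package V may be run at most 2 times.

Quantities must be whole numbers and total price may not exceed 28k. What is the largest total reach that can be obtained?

This is a bounded integer knapsack.
Take 4×D and 5×X: price 27 ≤ 28, reach 4·9 + 5·3 = 51.
D has the best ratio (9/3) and is taken to its limit of 4; remaining capacity is filled optimally with the others.

51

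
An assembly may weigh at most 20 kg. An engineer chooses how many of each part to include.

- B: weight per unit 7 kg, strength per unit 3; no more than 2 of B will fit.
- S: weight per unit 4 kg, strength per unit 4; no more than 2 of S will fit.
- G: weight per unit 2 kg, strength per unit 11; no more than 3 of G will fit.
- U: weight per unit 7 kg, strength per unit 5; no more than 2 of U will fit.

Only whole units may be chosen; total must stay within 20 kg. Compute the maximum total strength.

Take 3×G and 2×U: weight 20 ≤ 20, strength 3·11 + 2·5 = 43.
G has the best ratio (11/2) and is taken to its limit of 3; remaining capacity is filled optimally with the others.

43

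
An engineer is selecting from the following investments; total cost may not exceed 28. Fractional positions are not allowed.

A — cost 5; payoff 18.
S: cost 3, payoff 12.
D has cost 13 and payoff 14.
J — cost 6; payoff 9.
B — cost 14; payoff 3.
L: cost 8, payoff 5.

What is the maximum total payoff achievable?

Allowing fractional choices, the relaxed optimum would be about 53.6, but investments are indivisible.
A + S + J + L: cost 5 + 3 + 6 + 8 = 22 ≤ 28, payoff 18 + 12 + 9 + 5 = 44.
A + S + D + J: cost 5 + 3 + 13 + 6 = 27 ≤ 28, payoff 18 + 12 + 14 + 9 = 53.
A + S + D: cost 5 + 3 + 13 = 21 ≤ 28, payoff 18 + 12 + 14 = 44.
Best is A, S, D, and J with total payoff 53.

53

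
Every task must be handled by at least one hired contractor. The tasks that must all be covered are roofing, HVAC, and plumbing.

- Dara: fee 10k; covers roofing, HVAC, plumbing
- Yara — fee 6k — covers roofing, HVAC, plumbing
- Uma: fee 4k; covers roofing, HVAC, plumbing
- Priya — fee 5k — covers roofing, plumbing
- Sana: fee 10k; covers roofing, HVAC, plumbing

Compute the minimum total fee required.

Uma alone covers roofing, HVAC, plumbing — every task.
Total fee: 4.
No cover costs less than 4.

4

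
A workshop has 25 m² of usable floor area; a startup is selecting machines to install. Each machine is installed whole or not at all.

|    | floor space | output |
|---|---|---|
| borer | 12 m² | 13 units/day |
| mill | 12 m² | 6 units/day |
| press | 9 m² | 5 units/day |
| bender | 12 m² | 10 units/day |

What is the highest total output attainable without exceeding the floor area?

Take borer and bender: floor space 12 + 12 = 24 ≤ 25, output 13 + 10 = 23.
No other feasible combination does better.

23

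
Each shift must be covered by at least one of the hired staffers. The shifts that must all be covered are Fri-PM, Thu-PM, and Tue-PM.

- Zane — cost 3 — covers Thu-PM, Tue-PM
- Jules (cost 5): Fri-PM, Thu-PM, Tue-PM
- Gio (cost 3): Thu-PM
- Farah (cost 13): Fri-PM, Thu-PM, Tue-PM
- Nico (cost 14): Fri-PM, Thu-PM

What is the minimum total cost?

5

The greedy cost-per-new-shift heuristic would pick Zane and Jules for 8, but a cheaper cover exists.
Jules alone covers Fri-PM, Thu-PM, Tue-PM — every shift.
Total cost: 5.
No cover costs less than 5.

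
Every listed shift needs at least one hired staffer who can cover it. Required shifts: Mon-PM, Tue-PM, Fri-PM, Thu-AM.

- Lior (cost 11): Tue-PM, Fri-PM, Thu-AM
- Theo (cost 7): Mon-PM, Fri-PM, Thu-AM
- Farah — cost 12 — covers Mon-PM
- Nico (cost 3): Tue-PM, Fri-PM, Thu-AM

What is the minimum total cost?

10

Choose Theo and Nico: together they cover Mon-PM, Tue-PM, Fri-PM, Thu-AM — every shift.
Total cost: 7 + 3 = 10.
No cover costs less than 10.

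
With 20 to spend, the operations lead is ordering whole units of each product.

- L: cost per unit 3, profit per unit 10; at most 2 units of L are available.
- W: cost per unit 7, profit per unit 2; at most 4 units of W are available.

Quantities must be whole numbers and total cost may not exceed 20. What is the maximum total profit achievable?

L has the best ratio (10/3); taking only L gives at most 2×10 = 20 (stopped by the supply cap of 2).
Mixing does better — 2×L and 2×W: cost 20 ≤ 20, profit 2·10 + 2·2 = 24.

24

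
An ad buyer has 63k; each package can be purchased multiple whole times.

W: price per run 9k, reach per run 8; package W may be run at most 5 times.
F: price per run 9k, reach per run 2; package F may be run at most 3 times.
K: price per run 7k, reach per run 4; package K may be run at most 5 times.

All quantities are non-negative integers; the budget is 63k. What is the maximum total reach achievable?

This is a bounded integer knapsack.
5×W, 1×F, and 1×K: price 61 ≤ 63, reach 5·8 + 1·2 + 1·4 = 46.
5×W and 2×K: price 59 ≤ 63, reach 5·8 + 2·4 = 48.
Best is 48.

48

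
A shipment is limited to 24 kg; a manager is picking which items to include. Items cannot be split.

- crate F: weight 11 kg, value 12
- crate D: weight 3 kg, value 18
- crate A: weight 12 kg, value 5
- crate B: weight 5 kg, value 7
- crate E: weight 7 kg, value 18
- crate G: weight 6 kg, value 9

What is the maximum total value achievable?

52

crate F + crate D + crate E: weight 11 + 3 + 7 = 21 ≤ 24, value 12 + 18 + 18 = 48.
crate D + crate B + crate E + crate G: weight 3 + 5 + 7 + 6 = 21 ≤ 24, value 18 + 7 + 18 + 9 = 52.
Best is crate D, crate B, crate E, and crate G with total value 52.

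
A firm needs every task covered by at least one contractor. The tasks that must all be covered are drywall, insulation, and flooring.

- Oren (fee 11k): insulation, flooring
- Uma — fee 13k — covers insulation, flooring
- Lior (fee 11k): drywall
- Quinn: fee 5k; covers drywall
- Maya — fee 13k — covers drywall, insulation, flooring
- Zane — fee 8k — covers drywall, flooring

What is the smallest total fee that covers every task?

13

This is a weighted set-cover instance.
Maya alone covers drywall, insulation, flooring — every task.
Total fee: 13.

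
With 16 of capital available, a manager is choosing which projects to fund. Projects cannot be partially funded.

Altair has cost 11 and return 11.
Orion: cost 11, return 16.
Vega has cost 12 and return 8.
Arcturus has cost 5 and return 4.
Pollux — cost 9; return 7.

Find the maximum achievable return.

Allowing fractional choices, the relaxed optimum would be about 21.0, but projects are indivisible.
Orion: cost 11 ≤ 16, return 16.
Orion + Arcturus: cost 11 + 5 = 16 ≤ 16, return 16 + 4 = 20.
Altair + Arcturus: cost 11 + 5 = 16 ≤ 16, return 11 + 4 = 15.
Best is Orion and Arcturus with total return 20.

20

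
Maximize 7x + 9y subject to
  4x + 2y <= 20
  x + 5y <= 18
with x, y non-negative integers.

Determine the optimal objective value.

The continuous relaxation peaks at (3.56, 2.89) with value 50.89; rounding to a feasible lattice point costs some objective.
(x,y)=(3,3): 4·3+2·3=18≤20, 1·3+5·3=18≤18, objective 48.
(x,y)=(4,2): 4·4+2·2=20≤20, 1·4+5·2=14≤18, objective 46.
(x,y)=(2,3): 4·2+2·3=14≤20, 1·2+5·3=17≤18, objective 41.
No feasible integer point exceeds 48.

48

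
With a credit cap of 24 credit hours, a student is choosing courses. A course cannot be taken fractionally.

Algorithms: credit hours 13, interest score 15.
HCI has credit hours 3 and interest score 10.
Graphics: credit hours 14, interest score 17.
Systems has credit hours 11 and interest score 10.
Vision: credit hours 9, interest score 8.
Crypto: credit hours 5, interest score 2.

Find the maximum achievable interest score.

29

This is a 0-1 knapsack instance.
Allowing fractional choices, the relaxed optimum would be about 35.1, but courses are indivisible.
HCI + Graphics + Crypto: credit hours 3 + 14 + 5 = 22 ≤ 24, interest score 10 + 17 + 2 = 29.
HCI + Systems + Vision: credit hours 3 + 11 + 9 = 23 ≤ 24, interest score 10 + 10 + 8 = 28.
HCI + Graphics: credit hours 3 + 14 = 17 ≤ 24, interest score 10 + 17 = 27.
Best is HCI, Graphics, and Crypto with total interest score 29.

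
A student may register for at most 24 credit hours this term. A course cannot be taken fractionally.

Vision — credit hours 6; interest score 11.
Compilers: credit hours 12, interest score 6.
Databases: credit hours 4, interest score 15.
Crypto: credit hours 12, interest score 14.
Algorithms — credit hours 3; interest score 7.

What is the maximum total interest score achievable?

Allowing fractional choices, the relaxed optimum would be about 45.8, but courses are indivisible.
Vision + Databases + Crypto: credit hours 6 + 4 + 12 = 22 ≤ 24, interest score 11 + 15 + 14 = 40.
Vision + Databases + Algorithms: credit hours 6 + 4 + 3 = 13 ≤ 24, interest score 11 + 15 + 7 = 33.
Databases + Crypto + Algorithms: credit hours 4 + 12 + 3 = 19 ≤ 24, interest score 15 + 14 + 7 = 36.
Best is Vision, Databases, and Crypto with total interest score 40.

40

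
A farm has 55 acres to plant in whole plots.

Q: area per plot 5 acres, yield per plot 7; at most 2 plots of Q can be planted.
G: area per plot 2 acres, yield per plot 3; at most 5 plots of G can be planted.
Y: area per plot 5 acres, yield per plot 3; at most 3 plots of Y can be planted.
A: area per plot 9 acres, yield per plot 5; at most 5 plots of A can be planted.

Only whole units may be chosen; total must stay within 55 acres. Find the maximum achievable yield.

G has the best ratio (3/2); taking only G gives at most 5×3 = 15 (stopped by the supply cap of 5).
Mixing does better — 2×Q, 5×G, 3×Y, and 2×A: area 53 ≤ 55, yield 2·7 + 5·3 + 3·3 + 2·5 = 48.

48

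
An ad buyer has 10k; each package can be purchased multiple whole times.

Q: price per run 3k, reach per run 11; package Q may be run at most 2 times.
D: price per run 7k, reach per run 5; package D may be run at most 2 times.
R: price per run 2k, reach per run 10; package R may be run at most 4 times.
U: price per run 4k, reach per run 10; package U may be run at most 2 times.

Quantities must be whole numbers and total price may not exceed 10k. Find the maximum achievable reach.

42

This is a bounded integer knapsack.
R has the best ratio (10/2); taking only R gives at most 4×10 = 40 (stopped by the supply cap of 4).
Mixing does better — 2×Q and 2×R: price 10 ≤ 10, reach 2·11 + 2·10 = 42.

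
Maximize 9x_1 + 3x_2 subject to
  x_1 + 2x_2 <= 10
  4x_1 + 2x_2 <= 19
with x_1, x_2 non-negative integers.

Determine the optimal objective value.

The continuous relaxation peaks at (4.75, 0) with value 42.75; rounding to a feasible lattice point costs some objective.
(x_1,x_2)=(4,1): 1·4+2·1=6≤10, 4·4+2·1=18≤19, objective 39.
(x_1,x_2)=(4,0): 1·4+2·0=4≤10, 4·4+2·0=16≤19, objective 36.
Maximum is 39 at (x_1,x_2)=(4,1).

39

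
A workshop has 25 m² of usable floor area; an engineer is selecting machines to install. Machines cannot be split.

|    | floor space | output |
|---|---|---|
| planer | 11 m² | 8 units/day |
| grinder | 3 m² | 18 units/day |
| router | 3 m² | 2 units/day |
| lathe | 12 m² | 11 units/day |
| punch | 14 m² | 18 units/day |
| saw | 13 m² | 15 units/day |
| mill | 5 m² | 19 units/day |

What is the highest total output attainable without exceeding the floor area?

Allowing fractional choices, the relaxed optimum would be about 58.5, but machines are indivisible.
grinder + punch + mill: floor space 3 + 14 + 5 = 22 ≤ 25, output 18 + 18 + 19 = 55.
grinder + router + punch + mill: floor space 3 + 3 + 14 + 5 = 25 ≤ 25, output 18 + 2 + 18 + 19 = 57.
Best is grinder, router, punch, and mill with total output 57.

57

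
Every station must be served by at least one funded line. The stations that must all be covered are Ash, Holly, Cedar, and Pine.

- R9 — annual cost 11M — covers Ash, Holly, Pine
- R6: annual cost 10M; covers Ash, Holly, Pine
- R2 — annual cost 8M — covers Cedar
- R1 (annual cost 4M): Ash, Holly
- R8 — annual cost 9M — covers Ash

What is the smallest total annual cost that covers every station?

The greedy cost-per-new-station heuristic would pick R1, R2, and R6 for 22, but a cheaper cover exists.
Choose R6 and R2: together they cover Ash, Holly, Cedar, Pine — every station.
Total annual cost: 10 + 8 = 18.
No cover costs less than 18.

18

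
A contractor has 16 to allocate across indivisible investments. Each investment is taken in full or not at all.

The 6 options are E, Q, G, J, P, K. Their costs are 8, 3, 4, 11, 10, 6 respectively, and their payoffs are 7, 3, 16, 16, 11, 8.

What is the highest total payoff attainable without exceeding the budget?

32

G + J: cost 4 + 11 = 15 ≤ 16, payoff 16 + 16 = 32.
Q + G + K: cost 3 + 4 + 6 = 13 ≤ 16, payoff 3 + 16 + 8 = 27.
G + P: cost 4 + 10 = 14 ≤ 16, payoff 16 + 11 = 27.
Best is G and J with total payoff 32.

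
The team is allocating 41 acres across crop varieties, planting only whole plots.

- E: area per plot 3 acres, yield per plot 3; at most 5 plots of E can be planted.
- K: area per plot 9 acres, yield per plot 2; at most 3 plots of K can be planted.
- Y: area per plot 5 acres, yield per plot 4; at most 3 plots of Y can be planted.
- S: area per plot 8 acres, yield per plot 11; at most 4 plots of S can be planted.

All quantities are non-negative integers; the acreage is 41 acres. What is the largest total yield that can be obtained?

53

S has the best ratio (11/8); taking only S gives at most 4×11 = 44 (stopped by the supply cap of 4).
Mixing does better — 3×E and 4×S: area 41 ≤ 41, yield 3·3 + 4·11 = 53.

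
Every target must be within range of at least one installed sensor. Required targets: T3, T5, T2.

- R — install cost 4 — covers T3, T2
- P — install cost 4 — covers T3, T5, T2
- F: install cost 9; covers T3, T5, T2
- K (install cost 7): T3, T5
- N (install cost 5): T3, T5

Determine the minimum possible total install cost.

This is a weighted set-cover instance.
P alone covers T3, T5, T2 — every target.
Total install cost: 4.
No cover costs less than 4.

4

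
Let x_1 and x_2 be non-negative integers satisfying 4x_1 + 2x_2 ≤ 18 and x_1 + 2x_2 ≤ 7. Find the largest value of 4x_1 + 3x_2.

(x_1,x_2)=(4,1): 4·4+2·1=18≤18, 1·4+2·1=6≤7, objective 19.
(x_1,x_2)=(3,2): 4·3+2·2=16≤18, 1·3+2·2=7≤7, objective 18.
(x_1,x_2)=(4,0): 4·4+2·0=16≤18, 1·4+2·0=4≤7, objective 16.
(x_1,x_2)=(3,1): 4·3+2·1=14≤18, 1·3+2·1=5≤7, objective 15.
The best lattice point is (4,1), giving 19.

19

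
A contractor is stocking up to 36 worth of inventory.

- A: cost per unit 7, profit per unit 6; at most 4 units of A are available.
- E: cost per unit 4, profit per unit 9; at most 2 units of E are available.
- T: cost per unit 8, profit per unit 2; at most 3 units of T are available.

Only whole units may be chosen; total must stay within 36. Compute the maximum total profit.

42

Take 4×A and 2×E: cost 36 ≤ 36, profit 4·6 + 2·9 = 42.
E has the best ratio (9/4) and is taken to its limit of 2; remaining capacity is filled optimally with the others.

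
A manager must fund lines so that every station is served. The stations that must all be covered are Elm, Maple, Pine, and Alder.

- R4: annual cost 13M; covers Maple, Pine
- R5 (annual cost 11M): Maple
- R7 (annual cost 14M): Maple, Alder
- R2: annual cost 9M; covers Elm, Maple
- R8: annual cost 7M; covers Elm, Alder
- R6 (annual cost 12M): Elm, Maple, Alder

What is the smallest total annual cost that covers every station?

Choose R4 and R8: together they cover Elm, Maple, Pine, Alder — every station.
Total annual cost: 13 + 7 = 20.
No cover costs less than 20.

20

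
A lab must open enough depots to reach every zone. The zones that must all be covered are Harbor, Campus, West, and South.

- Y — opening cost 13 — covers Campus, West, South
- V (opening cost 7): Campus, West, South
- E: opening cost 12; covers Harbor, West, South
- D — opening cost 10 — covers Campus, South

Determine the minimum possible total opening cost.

19

Choose V and E: together they cover Harbor, Campus, West, South — every zone.
Total opening cost: 7 + 12 = 19.
No cover costs less than 19.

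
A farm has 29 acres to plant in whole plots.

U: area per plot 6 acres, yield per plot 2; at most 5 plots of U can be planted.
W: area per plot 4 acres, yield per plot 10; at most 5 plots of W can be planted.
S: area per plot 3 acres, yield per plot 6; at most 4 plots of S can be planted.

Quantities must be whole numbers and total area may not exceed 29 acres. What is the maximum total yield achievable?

68

This is a bounded integer knapsack.
Take 5×W and 3×S: area 29 ≤ 29, yield 5·10 + 3·6 = 68.
W has the best ratio (10/4) and is taken to its limit of 5; remaining capacity is filled optimally with the others.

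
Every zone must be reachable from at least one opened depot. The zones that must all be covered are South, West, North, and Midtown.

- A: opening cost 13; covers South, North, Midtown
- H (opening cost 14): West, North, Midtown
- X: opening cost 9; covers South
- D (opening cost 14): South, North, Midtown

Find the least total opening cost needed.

23

The greedy cost-per-new-zone heuristic would pick A and H for 27, but a cheaper cover exists.
Choose H and X: together they cover South, West, North, Midtown — every zone.
Total opening cost: 14 + 9 = 23.
No cover costs less than 23.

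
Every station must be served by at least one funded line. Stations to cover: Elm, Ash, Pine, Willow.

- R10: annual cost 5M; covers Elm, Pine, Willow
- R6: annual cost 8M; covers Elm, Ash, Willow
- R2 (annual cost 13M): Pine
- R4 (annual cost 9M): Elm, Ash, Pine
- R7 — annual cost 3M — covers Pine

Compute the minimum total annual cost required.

The greedy cost-per-new-station heuristic would pick R10 and R6 for 13, but a cheaper cover exists.
Choose R6 and R7: together they cover Elm, Ash, Pine, Willow — every station.
Total annual cost: 8 + 3 = 11.
No cover costs less than 11.

11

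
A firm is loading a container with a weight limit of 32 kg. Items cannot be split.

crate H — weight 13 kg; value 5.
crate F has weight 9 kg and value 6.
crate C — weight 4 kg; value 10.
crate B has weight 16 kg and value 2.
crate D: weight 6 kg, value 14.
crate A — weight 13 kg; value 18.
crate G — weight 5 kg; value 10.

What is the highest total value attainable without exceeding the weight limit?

crate F + crate C + crate D + crate A: weight 9 + 4 + 6 + 13 = 32 ≤ 32, value 6 + 10 + 14 + 18 = 48.
crate C + crate D + crate A + crate G: weight 4 + 6 + 13 + 5 = 28 ≤ 32, value 10 + 14 + 18 + 10 = 52.
Best is crate C, crate D, crate A, and crate G with total value 52.

52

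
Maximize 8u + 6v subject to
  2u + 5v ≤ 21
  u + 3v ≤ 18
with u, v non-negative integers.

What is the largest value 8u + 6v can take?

80

Relaxing integrality, the LP optimum is 84.00 at (u,v) = (10.5, 0), which is not an integer point.
(u,v)=(10,0): 2·10+5·0=20≤21, 1·10+3·0=10≤18, objective 80.
(u,v)=(9,0): 2·9+5·0=18≤21, 1·9+3·0=9≤18, objective 72.
The best lattice point is (10,0), giving 80.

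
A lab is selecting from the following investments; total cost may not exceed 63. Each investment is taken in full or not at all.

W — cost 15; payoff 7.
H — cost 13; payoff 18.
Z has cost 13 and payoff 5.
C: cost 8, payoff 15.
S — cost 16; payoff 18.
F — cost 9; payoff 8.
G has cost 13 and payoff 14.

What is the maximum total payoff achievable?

Take H, C, S, F, and G: cost 13 + 8 + 16 + 9 + 13 = 59 ≤ 63, payoff 18 + 15 + 18 + 8 + 14 = 73.
No other feasible combination does better.

73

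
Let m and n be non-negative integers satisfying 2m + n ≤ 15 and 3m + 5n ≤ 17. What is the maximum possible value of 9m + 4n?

(m,n)=(5,0): 2·5+1·0=10≤15, 3·5+5·0=15≤17, objective 45.
(m,n)=(4,1): 2·4+1·1=9≤15, 3·4+5·1=17≤17, objective 40.
(m,n)=(4,0): 2·4+1·0=8≤15, 3·4+5·0=12≤17, objective 36.
The best lattice point is (5,0), giving 45.

45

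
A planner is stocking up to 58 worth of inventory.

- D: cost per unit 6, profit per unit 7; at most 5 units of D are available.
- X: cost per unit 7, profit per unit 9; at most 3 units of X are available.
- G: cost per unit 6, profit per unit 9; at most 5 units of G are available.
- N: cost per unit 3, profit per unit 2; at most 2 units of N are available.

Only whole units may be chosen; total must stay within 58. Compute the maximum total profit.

Take 1×D, 3×X, and 5×G: cost 57 ≤ 58, profit 1·7 + 3·9 + 5·9 = 79.
G has the best ratio (9/6) and is taken to its limit of 5; remaining capacity is filled optimally with the others.

79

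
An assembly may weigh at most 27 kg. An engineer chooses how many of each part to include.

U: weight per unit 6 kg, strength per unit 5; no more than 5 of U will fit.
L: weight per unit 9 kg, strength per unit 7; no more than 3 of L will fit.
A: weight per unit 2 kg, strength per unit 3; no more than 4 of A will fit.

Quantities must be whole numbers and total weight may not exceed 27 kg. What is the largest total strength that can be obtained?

Take 3×U and 4×A: weight 26 ≤ 27, strength 3·5 + 4·3 = 27.
A has the best ratio (3/2) and is taken to its limit of 4; remaining capacity is filled optimally with the others.

27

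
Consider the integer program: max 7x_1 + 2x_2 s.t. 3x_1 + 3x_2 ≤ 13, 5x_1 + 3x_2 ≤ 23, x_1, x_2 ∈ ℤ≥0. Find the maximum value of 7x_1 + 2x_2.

28

The continuous relaxation peaks at (4.33, 0) with value 30.33; rounding to a feasible lattice point costs some objective.
(x_1,x_2)=(4,0): 3·4+3·0=12≤13, 5·4+3·0=20≤23, objective 28.
(x_1,x_2)=(3,1): 3·3+3·1=12≤13, 5·3+3·1=18≤23, objective 23.
(x_1,x_2)=(3,0): 3·3+3·0=9≤13, 5·3+3·0=15≤23, objective 21.
Maximum is 28 at (x_1,x_2)=(4,0).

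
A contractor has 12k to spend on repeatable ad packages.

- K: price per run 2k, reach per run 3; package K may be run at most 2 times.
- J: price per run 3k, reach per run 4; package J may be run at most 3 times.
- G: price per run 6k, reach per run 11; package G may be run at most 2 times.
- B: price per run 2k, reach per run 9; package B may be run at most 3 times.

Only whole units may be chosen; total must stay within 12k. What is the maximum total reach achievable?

This is a bounded integer knapsack.
1×G and 3×B: price 12 ≤ 12, reach 1·11 + 3·9 = 38.
2×J and 3×B: price 12 ≤ 12, reach 2·4 + 3·9 = 35.
Best is 38.

38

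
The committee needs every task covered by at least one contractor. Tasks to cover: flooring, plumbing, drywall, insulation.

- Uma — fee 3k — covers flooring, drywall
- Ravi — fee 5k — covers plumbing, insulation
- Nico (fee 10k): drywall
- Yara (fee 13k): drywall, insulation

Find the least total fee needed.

8

This is an integer covering problem.
Choose Uma and Ravi: together they cover flooring, plumbing, drywall, insulation — every task.
Total fee: 3 + 5 = 8.
No cover costs less than 8.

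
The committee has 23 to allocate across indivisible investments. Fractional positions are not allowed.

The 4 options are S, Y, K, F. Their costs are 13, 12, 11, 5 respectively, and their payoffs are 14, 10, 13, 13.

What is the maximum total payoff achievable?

Treat it as a binary knapsack problem.
Allowing fractional choices, the relaxed optimum would be about 33.5, but investments are indivisible.
S + F: cost 13 + 5 = 18 ≤ 23, payoff 14 + 13 = 27.
Y + F: cost 12 + 5 = 17 ≤ 23, payoff 10 + 13 = 23.
K + F: cost 11 + 5 = 16 ≤ 23, payoff 13 + 13 = 26.
Best is S and F with total payoff 27.

27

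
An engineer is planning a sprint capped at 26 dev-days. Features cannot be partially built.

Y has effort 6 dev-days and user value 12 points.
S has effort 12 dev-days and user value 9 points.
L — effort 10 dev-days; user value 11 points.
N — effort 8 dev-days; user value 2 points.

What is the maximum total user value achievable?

25

Take Y, L, and N: effort 6 + 10 + 8 = 24 ≤ 26, user value 12 + 11 + 2 = 25.
No other feasible combination does better.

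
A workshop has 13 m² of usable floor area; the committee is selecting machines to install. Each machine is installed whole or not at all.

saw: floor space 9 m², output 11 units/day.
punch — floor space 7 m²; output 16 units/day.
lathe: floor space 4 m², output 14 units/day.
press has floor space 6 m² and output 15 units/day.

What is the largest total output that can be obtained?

31

This is an integer program with binary decision variables.
Allowing fractional choices, the relaxed optimum would be about 35.9, but machines are indivisible.
punch + press: floor space 7 + 6 = 13 ≤ 13, output 16 + 15 = 31.
punch + lathe: floor space 7 + 4 = 11 ≤ 13, output 16 + 14 = 30.
Best is punch and press with total output 31.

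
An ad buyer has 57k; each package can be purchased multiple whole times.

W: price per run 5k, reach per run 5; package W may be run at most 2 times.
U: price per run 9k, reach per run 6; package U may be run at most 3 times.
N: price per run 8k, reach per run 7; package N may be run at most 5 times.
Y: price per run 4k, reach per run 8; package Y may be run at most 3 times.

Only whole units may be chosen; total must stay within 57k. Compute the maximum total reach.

64

2×W, 4×N, and 3×Y: price 54 ≤ 57, reach 2·5 + 4·7 + 3·8 = 62.
1×W, 5×N, and 3×Y: price 57 ≤ 57, reach 1·5 + 5·7 + 3·8 = 64.
Best is 64.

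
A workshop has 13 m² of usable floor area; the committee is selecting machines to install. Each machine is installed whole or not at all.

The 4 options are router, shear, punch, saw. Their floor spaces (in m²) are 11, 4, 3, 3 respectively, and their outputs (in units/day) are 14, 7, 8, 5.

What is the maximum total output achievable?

Allowing fractional choices, the relaxed optimum would be about 23.8, but machines are indivisible.
router: floor space 11 ≤ 13, output 14.
shear + punch: floor space 4 + 3 = 7 ≤ 13, output 7 + 8 = 15.
shear + punch + saw: floor space 4 + 3 + 3 = 10 ≤ 13, output 7 + 8 + 5 = 20.
Best is shear, punch, and saw with total output 20.

20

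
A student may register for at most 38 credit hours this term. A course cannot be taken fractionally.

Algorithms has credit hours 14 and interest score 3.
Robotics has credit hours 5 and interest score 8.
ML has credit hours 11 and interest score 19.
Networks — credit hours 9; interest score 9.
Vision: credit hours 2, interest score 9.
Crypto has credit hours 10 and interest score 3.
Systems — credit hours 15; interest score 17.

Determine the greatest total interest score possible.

This is a 0-1 knapsack instance.
Robotics + ML + Networks + Vision + Crypto: credit hours 5 + 11 + 9 + 2 + 10 = 37 ≤ 38, interest score 8 + 19 + 9 + 9 + 3 = 48.
ML + Networks + Vision + Systems: credit hours 11 + 9 + 2 + 15 = 37 ≤ 38, interest score 19 + 9 + 9 + 17 = 54.
Robotics + ML + Vision + Systems: credit hours 5 + 11 + 2 + 15 = 33 ≤ 38, interest score 8 + 19 + 9 + 17 = 53.
Best is ML, Networks, Vision, and Systems with total interest score 54.

54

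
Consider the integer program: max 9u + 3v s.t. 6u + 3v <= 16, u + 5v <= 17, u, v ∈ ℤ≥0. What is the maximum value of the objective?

21

The continuous relaxation peaks at (2.67, 0) with value 24.00; rounding to a feasible lattice point costs some objective.
(u,v)=(2,1): 6·2+3·1=15≤16, 1·2+5·1=7≤17, objective 21.
(u,v)=(2,0): 6·2+3·0=12≤16, 1·2+5·0=2≤17, objective 18.
The best lattice point is (2,1), giving 21.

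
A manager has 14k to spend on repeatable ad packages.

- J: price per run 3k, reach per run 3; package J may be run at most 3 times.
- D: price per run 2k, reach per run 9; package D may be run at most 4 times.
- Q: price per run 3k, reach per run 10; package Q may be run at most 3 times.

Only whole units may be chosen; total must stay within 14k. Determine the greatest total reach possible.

This is a bounded integer knapsack.
Take 4×D and 2×Q: price 14 ≤ 14, reach 4·9 + 2·10 = 56.
D has the best ratio (9/2) and is taken to its limit of 4; remaining capacity is filled optimally with the others.

56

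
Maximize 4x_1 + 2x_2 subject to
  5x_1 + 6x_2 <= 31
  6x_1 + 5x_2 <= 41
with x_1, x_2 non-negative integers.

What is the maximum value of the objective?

The continuous relaxation peaks at (6.2, 0) with value 24.80; rounding to a feasible lattice point costs some objective.
(x_1,x_2)=(6,0): 5·6+6·0=30≤31, 6·6+5·0=36≤41, objective 24.
(x_1,x_2)=(5,1): 5·5+6·1=31≤31, 6·5+5·1=35≤41, objective 22.
(x_1,x_2)=(5,0): 5·5+6·0=25≤31, 6·5+5·0=30≤41, objective 20.
The best lattice point is (6,0), giving 24.

24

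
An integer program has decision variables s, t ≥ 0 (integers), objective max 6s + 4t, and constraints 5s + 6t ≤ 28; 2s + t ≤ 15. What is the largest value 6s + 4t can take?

Relaxing integrality, the LP optimum is 33.60 at (s,t) = (5.6, 0), which is not an integer point.
(s,t)=(5,0): 5·5+6·0=25≤28, 2·5+1·0=10≤15, objective 30.
(s,t)=(4,1): 5·4+6·1=26≤28, 2·4+1·1=9≤15, objective 28.
(s,t)=(4,0): 5·4+6·0=20≤28, 2·4+1·0=8≤15, objective 24.
The best lattice point is (5,0), giving 30.

30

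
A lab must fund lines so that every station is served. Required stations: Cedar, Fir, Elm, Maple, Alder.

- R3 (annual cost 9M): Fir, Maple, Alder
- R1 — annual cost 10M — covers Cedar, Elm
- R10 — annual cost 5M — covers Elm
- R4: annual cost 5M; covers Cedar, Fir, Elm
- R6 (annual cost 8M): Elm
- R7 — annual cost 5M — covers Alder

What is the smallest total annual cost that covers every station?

14

Choose R3 and R4: together they cover Cedar, Fir, Elm, Maple, Alder — every station.
Total annual cost: 9 + 5 = 14.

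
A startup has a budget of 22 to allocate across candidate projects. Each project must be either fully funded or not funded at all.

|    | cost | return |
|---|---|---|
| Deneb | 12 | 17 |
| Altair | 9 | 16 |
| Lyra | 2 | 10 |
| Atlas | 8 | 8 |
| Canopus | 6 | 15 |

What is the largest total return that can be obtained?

42

Allowing fractional choices, the relaxed optimum would be about 48.1, but projects are indivisible.
Deneb + Lyra + Atlas: cost 12 + 2 + 8 = 22 ≤ 22, return 17 + 10 + 8 = 35.
Deneb + Lyra + Canopus: cost 12 + 2 + 6 = 20 ≤ 22, return 17 + 10 + 15 = 42.
Altair + Lyra + Canopus: cost 9 + 2 + 6 = 17 ≤ 22, return 16 + 10 + 15 = 41.
Best is Deneb, Lyra, and Canopus with total return 42.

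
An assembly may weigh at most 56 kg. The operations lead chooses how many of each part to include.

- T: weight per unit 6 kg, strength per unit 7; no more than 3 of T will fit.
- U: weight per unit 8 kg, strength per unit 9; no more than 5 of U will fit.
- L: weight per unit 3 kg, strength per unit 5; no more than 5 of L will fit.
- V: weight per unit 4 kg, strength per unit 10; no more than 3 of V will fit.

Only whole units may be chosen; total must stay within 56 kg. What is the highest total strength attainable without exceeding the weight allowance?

87

V has the best ratio (10/4); taking only V gives at most 3×10 = 30 (stopped by the supply cap of 3).
Mixing does better — 2×T, 2×U, 5×L, and 3×V: weight 55 ≤ 56, strength 2·7 + 2·9 + 5·5 + 3·10 = 87.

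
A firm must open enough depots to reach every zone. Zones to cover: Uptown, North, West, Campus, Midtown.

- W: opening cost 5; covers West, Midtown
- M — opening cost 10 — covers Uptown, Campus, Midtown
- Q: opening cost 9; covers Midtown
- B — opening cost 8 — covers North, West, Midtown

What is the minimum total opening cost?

18

The greedy cost-per-new-zone heuristic would pick W, M, and B for 23, but a cheaper cover exists.
Choose M and B: together they cover Uptown, North, West, Campus, Midtown — every zone.
Total opening cost: 10 + 8 = 18.
No cover costs less than 18.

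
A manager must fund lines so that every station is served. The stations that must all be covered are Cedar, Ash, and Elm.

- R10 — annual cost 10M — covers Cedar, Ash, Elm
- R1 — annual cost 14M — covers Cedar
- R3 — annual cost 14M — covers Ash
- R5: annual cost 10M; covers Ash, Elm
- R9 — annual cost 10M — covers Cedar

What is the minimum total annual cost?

R10 alone covers Cedar, Ash, Elm — every station.
Total annual cost: 10.
No cover costs less than 10.

10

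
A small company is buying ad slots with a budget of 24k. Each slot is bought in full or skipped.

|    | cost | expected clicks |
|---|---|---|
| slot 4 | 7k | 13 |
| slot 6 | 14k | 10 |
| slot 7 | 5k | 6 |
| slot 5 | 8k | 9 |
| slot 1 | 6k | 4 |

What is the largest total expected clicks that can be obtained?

28

slot 4 + slot 7 + slot 1: cost 7 + 5 + 6 = 18 ≤ 24, expected clicks 13 + 6 + 4 = 23.
slot 4 + slot 7 + slot 5: cost 7 + 5 + 8 = 20 ≤ 24, expected clicks 13 + 6 + 9 = 28.
slot 4 + slot 5 + slot 1: cost 7 + 8 + 6 = 21 ≤ 24, expected clicks 13 + 9 + 4 = 26.
Best is slot 4, slot 7, and slot 5 with total expected clicks 28.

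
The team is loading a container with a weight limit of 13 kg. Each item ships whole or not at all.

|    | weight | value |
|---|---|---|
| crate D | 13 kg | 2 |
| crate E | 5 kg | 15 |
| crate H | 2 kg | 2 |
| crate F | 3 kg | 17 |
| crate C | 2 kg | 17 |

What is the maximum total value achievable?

51

Allowing fractional choices, the relaxed optimum would be about 51.2, but items are indivisible.
crate H + crate F + crate C: weight 2 + 3 + 2 = 7 ≤ 13, value 2 + 17 + 17 = 36.
crate E + crate F + crate C: weight 5 + 3 + 2 = 10 ≤ 13, value 15 + 17 + 17 = 49.
crate E + crate H + crate F + crate C: weight 5 + 2 + 3 + 2 = 12 ≤ 13, value 15 + 2 + 17 + 17 = 51.
Best is crate E, crate H, crate F, and crate C with total value 51.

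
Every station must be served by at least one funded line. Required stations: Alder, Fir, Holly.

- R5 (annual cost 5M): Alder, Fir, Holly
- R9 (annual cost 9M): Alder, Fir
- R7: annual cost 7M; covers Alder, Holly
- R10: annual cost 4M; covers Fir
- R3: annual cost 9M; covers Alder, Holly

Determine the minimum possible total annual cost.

R5 alone covers Alder, Fir, Holly — every station.
Total annual cost: 5.

5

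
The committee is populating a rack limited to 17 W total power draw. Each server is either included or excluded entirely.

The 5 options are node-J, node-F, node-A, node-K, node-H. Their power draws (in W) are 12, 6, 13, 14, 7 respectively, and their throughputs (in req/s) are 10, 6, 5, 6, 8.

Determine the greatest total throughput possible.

14

Allowing fractional choices, the relaxed optimum would be about 17.3, but servers are indivisible.
node-F + node-H: power draw 6 + 7 = 13 ≤ 17, throughput 6 + 8 = 14.
node-H: power draw 7 ≤ 17, throughput 8.
node-J: power draw 12 ≤ 17, throughput 10.
Best is node-F and node-H with total throughput 14.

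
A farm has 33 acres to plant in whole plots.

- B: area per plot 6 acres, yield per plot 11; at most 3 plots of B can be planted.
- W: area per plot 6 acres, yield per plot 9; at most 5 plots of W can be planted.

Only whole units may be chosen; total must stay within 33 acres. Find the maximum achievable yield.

51

This is a bounded integer knapsack.
Take 3×B and 2×W: area 30 ≤ 33, yield 3·11 + 2·9 = 51.
B has the best ratio (11/6) and is taken to its limit of 3; remaining capacity is filled optimally with the others.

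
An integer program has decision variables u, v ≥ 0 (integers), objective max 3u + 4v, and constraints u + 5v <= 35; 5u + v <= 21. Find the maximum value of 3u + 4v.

Relaxing integrality, the LP optimum is 34.42 at (u,v) = (2.92, 6.42), which is not an integer point.
(u,v)=(3,6): 1·3+5·6=33≤35, 5·3+1·6=21≤21, objective 33.
(u,v)=(2,6): 1·2+5·6=32≤35, 5·2+1·6=16≤21, objective 30.
(u,v)=(3,5): 1·3+5·5=28≤35, 5·3+1·5=20≤21, objective 29.
No feasible integer point exceeds 33.

33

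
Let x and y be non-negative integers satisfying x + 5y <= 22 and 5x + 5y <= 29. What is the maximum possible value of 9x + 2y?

45

(x,y)=(5,0): 1·5+5·0=5≤22, 5·5+5·0=25≤29, objective 45.
(x,y)=(4,1): 1·4+5·1=9≤22, 5·4+5·1=25≤29, objective 38.
(x,y)=(4,0): 1·4+5·0=4≤22, 5·4+5·0=20≤29, objective 36.
Maximum is 45 at (x,y)=(5,0).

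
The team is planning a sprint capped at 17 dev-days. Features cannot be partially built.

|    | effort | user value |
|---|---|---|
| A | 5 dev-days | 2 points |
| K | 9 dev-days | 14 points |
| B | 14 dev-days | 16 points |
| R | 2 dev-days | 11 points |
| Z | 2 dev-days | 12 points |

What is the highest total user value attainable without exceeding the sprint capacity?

37

Treat it as a binary knapsack problem.
A + K + Z: effort 5 + 9 + 2 = 16 ≤ 17, user value 2 + 14 + 12 = 28.
K + R + Z: effort 9 + 2 + 2 = 13 ≤ 17, user value 14 + 11 + 12 = 37.
Best is K, R, and Z with total user value 37.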